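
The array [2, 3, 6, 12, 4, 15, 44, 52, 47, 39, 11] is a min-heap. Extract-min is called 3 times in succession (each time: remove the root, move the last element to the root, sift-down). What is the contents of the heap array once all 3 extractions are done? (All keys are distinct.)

[6, 11, 15, 12, 39, 47, 44, 52]

extract-min #1 returns 2:
  remove root 2; move last element 11 to root → [11, 3, 6, 12, 4, 15, 44, 52, 47, 39]
  11 vs smaller child 3 at index 1, swap → [3, 11, 6, 12, 4, 15, 44, 52, 47, 39]
  11 vs smaller child 4 at index 4, swap → [3, 4, 6, 12, 11, 15, 44, 52, 47, 39]
extract-min #2 returns 3:
  remove root 3; move last element 39 to root → [39, 4, 6, 12, 11, 15, 44, 52, 47]
  39 vs smaller child 4 at index 1, swap → [4, 39, 6, 12, 11, 15, 44, 52, 47]
  39 vs smaller child 11 at index 4, swap → [4, 11, 6, 12, 39, 15, 44, 52, 47]
extract-min #3 returns 4:
  remove root 4; move last element 47 to root → [47, 11, 6, 12, 39, 15, 44, 52]
  47 vs smaller child 6 at index 2, swap → [6, 11, 47, 12, 39, 15, 44, 52]
  47 vs smaller child 15 at index 5, swap → [6, 11, 15, 12, 39, 47, 44, 52]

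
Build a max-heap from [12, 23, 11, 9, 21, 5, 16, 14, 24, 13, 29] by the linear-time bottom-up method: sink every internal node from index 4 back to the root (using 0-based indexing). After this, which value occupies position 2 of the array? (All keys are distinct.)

sift down from index 4:
  21 vs larger child 29 at index 10, swap → [12, 23, 11, 9, 29, 5, 16, 14, 24, 13, 21]
sift down from index 3:
  9 vs larger child 24 at index 8, swap → [12, 23, 11, 24, 29, 5, 16, 14, 9, 13, 21]
sift down from index 2:
  11 vs larger child 16 at index 6, swap → [12, 23, 16, 24, 29, 5, 11, 14, 9, 13, 21]
sift down from index 1:
  23 vs larger child 29 at index 4, swap → [12, 29, 16, 24, 23, 5, 11, 14, 9, 13, 21]
sift down from index 0:
  12 vs larger child 29 at index 1, swap → [29, 12, 16, 24, 23, 5, 11, 14, 9, 13, 21]
  12 vs larger child 24 at index 3, swap → [29, 24, 16, 12, 23, 5, 11, 14, 9, 13, 21]
  12 vs larger child 14 at index 7, swap → [29, 24, 16, 14, 23, 5, 11, 12, 9, 13, 21]
resulting array: [29, 24, 16, 14, 23, 5, 11, 12, 9, 13, 21]

16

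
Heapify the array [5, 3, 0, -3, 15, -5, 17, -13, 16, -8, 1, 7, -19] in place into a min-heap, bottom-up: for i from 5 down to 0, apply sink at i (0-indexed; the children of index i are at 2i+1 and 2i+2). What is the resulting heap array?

sift down from index 5:
  -5 vs smaller child -19 at index 12, swap → [5, 3, 0, -3, 15, -19, 17, -13, 16, -8, 1, 7, -5]
sift down from index 4:
  15 vs smaller child -8 at index 9, swap → [5, 3, 0, -3, -8, -19, 17, -13, 16, 15, 1, 7, -5]
sift down from index 3:
  -3 vs smaller child -13 at index 7, swap → [5, 3, 0, -13, -8, -19, 17, -3, 16, 15, 1, 7, -5]
sift down from index 2:
  0 vs smaller child -19 at index 5, swap → [5, 3, -19, -13, -8, 0, 17, -3, 16, 15, 1, 7, -5]
  0 vs smaller child -5 at index 12, swap → [5, 3, -19, -13, -8, -5, 17, -3, 16, 15, 1, 7, 0]
sift down from index 1:
  3 vs smaller child -13 at index 3, swap → [5, -13, -19, 3, -8, -5, 17, -3, 16, 15, 1, 7, 0]
  3 vs smaller child -3 at index 7, swap → [5, -13, -19, -3, -8, -5, 17, 3, 16, 15, 1, 7, 0]
sift down from index 0:
  5 vs smaller child -19 at index 2, swap → [-19, -13, 5, -3, -8, -5, 17, 3, 16, 15, 1, 7, 0]
  5 vs smaller child -5 at index 5, swap → [-19, -13, -5, -3, -8, 5, 17, 3, 16, 15, 1, 7, 0]
  5 vs smaller child 0 at index 12, swap → [-19, -13, -5, -3, -8, 0, 17, 3, 16, 15, 1, 7, 5]

[-19, -13, -5, -3, -8, 0, 17, 3, 16, 15, 1, 7, 5]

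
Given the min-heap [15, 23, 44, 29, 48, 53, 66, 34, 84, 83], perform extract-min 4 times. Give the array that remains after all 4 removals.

extract-min #1 returns 15:
  remove root 15; move last element 83 to root → [83, 23, 44, 29, 48, 53, 66, 34, 84]
  83 vs smaller child 23 at index 1, swap → [23, 83, 44, 29, 48, 53, 66, 34, 84]
  83 vs smaller child 29 at index 3, swap → [23, 29, 44, 83, 48, 53, 66, 34, 84]
  83 vs smaller child 34 at index 7, swap → [23, 29, 44, 34, 48, 53, 66, 83, 84]
extract-min #2 returns 23:
  remove root 23; move last element 84 to root → [84, 29, 44, 34, 48, 53, 66, 83]
  84 vs smaller child 29 at index 1, swap → [29, 84, 44, 34, 48, 53, 66, 83]
  84 vs smaller child 34 at index 3, swap → [29, 34, 44, 84, 48, 53, 66, 83]
  84 vs only child 83 at index 7, swap → [29, 34, 44, 83, 48, 53, 66, 84]
extract-min #3 returns 29:
  remove root 29; move last element 84 to root → [84, 34, 44, 83, 48, 53, 66]
  84 vs smaller child 34 at index 1, swap → [34, 84, 44, 83, 48, 53, 66]
  84 vs smaller child 48 at index 4, swap → [34, 48, 44, 83, 84, 53, 66]
extract-min #4 returns 34:
  remove root 34; move last element 66 to root → [66, 48, 44, 83, 84, 53]
  66 vs smaller child 44 at index 2, swap → [44, 48, 66, 83, 84, 53]
  66 vs only child 53 at index 5, swap → [44, 48, 53, 83, 84, 66]

[44, 48, 53, 83, 84, 66]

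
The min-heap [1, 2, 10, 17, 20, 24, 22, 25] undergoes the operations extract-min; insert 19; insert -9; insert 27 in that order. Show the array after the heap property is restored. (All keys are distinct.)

[-9, 2, 10, 17, 20, 24, 22, 25, 19, 27]

extract-min → returns 1:
  remove root 1; move last element 25 to root → [25, 2, 10, 17, 20, 24, 22]
  25 vs smaller child 2 at index 1, swap → [2, 25, 10, 17, 20, 24, 22]
  25 vs smaller child 17 at index 3, swap → [2, 17, 10, 25, 20, 24, 22]
insert 19:
  append 19 at index 7 → [2, 17, 10, 25, 20, 24, 22, 19]
  19 < parent 25 at index 3, swap → [2, 17, 10, 19, 20, 24, 22, 25]
insert -9:
  append -9 at index 8 → [2, 17, 10, 19, 20, 24, 22, 25, -9]
  -9 < parent 19 at index 3, swap → [2, 17, 10, -9, 20, 24, 22, 25, 19]
  -9 < parent 17 at index 1, swap → [2, -9, 10, 17, 20, 24, 22, 25, 19]
  -9 < parent 2 at index 0, swap → [-9, 2, 10, 17, 20, 24, 22, 25, 19]
insert 27:
  append 27 at index 9 → [-9, 2, 10, 17, 20, 24, 22, 25, 19, 27] (no swap needed)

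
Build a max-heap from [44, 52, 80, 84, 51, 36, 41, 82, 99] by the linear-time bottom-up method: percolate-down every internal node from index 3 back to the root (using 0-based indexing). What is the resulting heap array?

sift down from index 3:
  84 vs larger child 99 at index 8, swap → [44, 52, 80, 99, 51, 36, 41, 82, 84]
sift down from index 2: already satisfies heap property
sift down from index 1:
  52 vs larger child 99 at index 3, swap → [44, 99, 80, 52, 51, 36, 41, 82, 84]
  52 vs larger child 84 at index 8, swap → [44, 99, 80, 84, 51, 36, 41, 82, 52]
sift down from index 0:
  44 vs larger child 99 at index 1, swap → [99, 44, 80, 84, 51, 36, 41, 82, 52]
  44 vs larger child 84 at index 3, swap → [99, 84, 80, 44, 51, 36, 41, 82, 52]
  44 vs larger child 82 at index 7, swap → [99, 84, 80, 82, 51, 36, 41, 44, 52]

[99, 84, 80, 82, 51, 36, 41, 44, 52]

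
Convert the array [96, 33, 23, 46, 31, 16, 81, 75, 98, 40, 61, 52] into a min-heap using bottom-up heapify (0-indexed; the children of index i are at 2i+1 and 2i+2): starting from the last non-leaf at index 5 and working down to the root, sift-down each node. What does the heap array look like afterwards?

[16, 31, 23, 46, 33, 52, 81, 75, 98, 40, 61, 96]

sift down from index 5: already satisfies heap property
sift down from index 4: already satisfies heap property
sift down from index 3: already satisfies heap property
sift down from index 2:
  23 vs smaller child 16 at index 5, swap → [96, 33, 16, 46, 31, 23, 81, 75, 98, 40, 61, 52]
sift down from index 1:
  33 vs smaller child 31 at index 4, swap → [96, 31, 16, 46, 33, 23, 81, 75, 98, 40, 61, 52]
sift down from index 0:
  96 vs smaller child 16 at index 2, swap → [16, 31, 96, 46, 33, 23, 81, 75, 98, 40, 61, 52]
  96 vs smaller child 23 at index 5, swap → [16, 31, 23, 46, 33, 96, 81, 75, 98, 40, 61, 52]
  96 vs only child 52 at index 11, swap → [16, 31, 23, 46, 33, 52, 81, 75, 98, 40, 61, 96]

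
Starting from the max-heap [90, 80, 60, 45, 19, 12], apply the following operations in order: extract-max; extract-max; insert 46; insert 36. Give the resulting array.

extract-max → returns 90:
  remove root 90; move last element 12 to root → [12, 80, 60, 45, 19]
  12 vs larger child 80 at index 1, swap → [80, 12, 60, 45, 19]
  12 vs larger child 45 at index 3, swap → [80, 45, 60, 12, 19]
extract-max → returns 80:
  remove root 80; move last element 19 to root → [19, 45, 60, 12]
  19 vs larger child 60 at index 2, swap → [60, 45, 19, 12]
insert 46:
  append 46 at index 4 → [60, 45, 19, 12, 46]
  46 > parent 45 at index 1, swap → [60, 46, 19, 12, 45]
insert 36:
  append 36 at index 5 → [60, 46, 19, 12, 45, 36]
  36 > parent 19 at index 2, swap → [60, 46, 36, 12, 45, 19]

[60, 46, 36, 12, 45, 19]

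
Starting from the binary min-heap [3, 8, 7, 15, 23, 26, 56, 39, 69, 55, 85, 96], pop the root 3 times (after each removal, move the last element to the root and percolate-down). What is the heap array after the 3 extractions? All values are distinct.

extract-min #1 returns 3:
  remove root 3; move last element 96 to root → [96, 8, 7, 15, 23, 26, 56, 39, 69, 55, 85]
  96 vs smaller child 7 at index 2, swap → [7, 8, 96, 15, 23, 26, 56, 39, 69, 55, 85]
  96 vs smaller child 26 at index 5, swap → [7, 8, 26, 15, 23, 96, 56, 39, 69, 55, 85]
extract-min #2 returns 7:
  remove root 7; move last element 85 to root → [85, 8, 26, 15, 23, 96, 56, 39, 69, 55]
  85 vs smaller child 8 at index 1, swap → [8, 85, 26, 15, 23, 96, 56, 39, 69, 55]
  85 vs smaller child 15 at index 3, swap → [8, 15, 26, 85, 23, 96, 56, 39, 69, 55]
  85 vs smaller child 39 at index 7, swap → [8, 15, 26, 39, 23, 96, 56, 85, 69, 55]
extract-min #3 returns 8:
  remove root 8; move last element 55 to root → [55, 15, 26, 39, 23, 96, 56, 85, 69]
  55 vs smaller child 15 at index 1, swap → [15, 55, 26, 39, 23, 96, 56, 85, 69]
  55 vs smaller child 23 at index 4, swap → [15, 23, 26, 39, 55, 96, 56, 85, 69]

[15, 23, 26, 39, 55, 96, 56, 85, 69]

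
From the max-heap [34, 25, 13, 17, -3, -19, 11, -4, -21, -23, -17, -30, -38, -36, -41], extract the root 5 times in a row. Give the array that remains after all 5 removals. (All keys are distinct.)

[-3, -4, -19, -21, -17, -30, -38, -41, -36, -23]

extract-max #1 returns 34:
  remove root 34; move last element -41 to root → [-41, 25, 13, 17, -3, -19, 11, -4, -21, -23, -17, -30, -38, -36]
  -41 vs larger child 25 at index 1, swap → [25, -41, 13, 17, -3, -19, 11, -4, -21, -23, -17, -30, -38, -36]
  -41 vs larger child 17 at index 3, swap → [25, 17, 13, -41, -3, -19, 11, -4, -21, -23, -17, -30, -38, -36]
  -41 vs larger child -4 at index 7, swap → [25, 17, 13, -4, -3, -19, 11, -41, -21, -23, -17, -30, -38, -36]
extract-max #2 returns 25:
  remove root 25; move last element -36 to root → [-36, 17, 13, -4, -3, -19, 11, -41, -21, -23, -17, -30, -38]
  -36 vs larger child 17 at index 1, swap → [17, -36, 13, -4, -3, -19, 11, -41, -21, -23, -17, -30, -38]
  -36 vs larger child -3 at index 4, swap → [17, -3, 13, -4, -36, -19, 11, -41, -21, -23, -17, -30, -38]
  -36 vs larger child -17 at index 10, swap → [17, -3, 13, -4, -17, -19, 11, -41, -21, -23, -36, -30, -38]
extract-max #3 returns 17:
  remove root 17; move last element -38 to root → [-38, -3, 13, -4, -17, -19, 11, -41, -21, -23, -36, -30]
  -38 vs larger child 13 at index 2, swap → [13, -3, -38, -4, -17, -19, 11, -41, -21, -23, -36, -30]
  -38 vs larger child 11 at index 6, swap → [13, -3, 11, -4, -17, -19, -38, -41, -21, -23, -36, -30]
extract-max #4 returns 13:
  remove root 13; move last element -30 to root → [-30, -3, 11, -4, -17, -19, -38, -41, -21, -23, -36]
  -30 vs larger child 11 at index 2, swap → [11, -3, -30, -4, -17, -19, -38, -41, -21, -23, -36]
  -30 vs larger child -19 at index 5, swap → [11, -3, -19, -4, -17, -30, -38, -41, -21, -23, -36]
extract-max #5 returns 11:
  remove root 11; move last element -36 to root → [-36, -3, -19, -4, -17, -30, -38, -41, -21, -23]
  -36 vs larger child -3 at index 1, swap → [-3, -36, -19, -4, -17, -30, -38, -41, -21, -23]
  -36 vs larger child -4 at index 3, swap → [-3, -4, -19, -36, -17, -30, -38, -41, -21, -23]
  -36 vs larger child -21 at index 8, swap → [-3, -4, -19, -21, -17, -30, -38, -41, -36, -23]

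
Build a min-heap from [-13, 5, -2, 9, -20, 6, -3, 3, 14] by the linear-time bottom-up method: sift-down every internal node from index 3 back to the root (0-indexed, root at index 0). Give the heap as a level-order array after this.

[-20, -13, -3, 3, 5, 6, -2, 9, 14]

sift down from index 3:
  9 vs smaller child 3 at index 7, swap → [-13, 5, -2, 3, -20, 6, -3, 9, 14]
sift down from index 2:
  -2 vs smaller child -3 at index 6, swap → [-13, 5, -3, 3, -20, 6, -2, 9, 14]
sift down from index 1:
  5 vs smaller child -20 at index 4, swap → [-13, -20, -3, 3, 5, 6, -2, 9, 14]
sift down from index 0:
  -13 vs smaller child -20 at index 1, swap → [-20, -13, -3, 3, 5, 6, -2, 9, 14]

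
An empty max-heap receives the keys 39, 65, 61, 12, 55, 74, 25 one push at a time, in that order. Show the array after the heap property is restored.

Insert 39:
  append 39 at index 0 → [39] (no swap needed)
Insert 65:
  append 65 at index 1 → [39, 65]
  65 > parent 39 at index 0, swap → [65, 39]
Insert 61:
  append 61 at index 2 → [65, 39, 61] (no swap needed)
Insert 12:
  append 12 at index 3 → [65, 39, 61, 12] (no swap needed)
Insert 55:
  append 55 at index 4 → [65, 39, 61, 12, 55]
  55 > parent 39 at index 1, swap → [65, 55, 61, 12, 39]
Insert 74:
  append 74 at index 5 → [65, 55, 61, 12, 39, 74]
  74 > parent 61 at index 2, swap → [65, 55, 74, 12, 39, 61]
  74 > parent 65 at index 0, swap → [74, 55, 65, 12, 39, 61]
Insert 25:
  append 25 at index 6 → [74, 55, 65, 12, 39, 61, 25] (no swap needed)

[74, 55, 65, 12, 39, 61, 25]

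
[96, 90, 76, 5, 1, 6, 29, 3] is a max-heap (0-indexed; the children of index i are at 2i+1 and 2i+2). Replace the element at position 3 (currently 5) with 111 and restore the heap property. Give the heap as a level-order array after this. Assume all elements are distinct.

[111, 96, 76, 90, 1, 6, 29, 3]

set index 3 from 5 to 111 → [96, 90, 76, 111, 1, 6, 29, 3]
111 > parent 90 at index 1, swap → [96, 111, 76, 90, 1, 6, 29, 3]
111 > parent 96 at index 0, swap → [111, 96, 76, 90, 1, 6, 29, 3]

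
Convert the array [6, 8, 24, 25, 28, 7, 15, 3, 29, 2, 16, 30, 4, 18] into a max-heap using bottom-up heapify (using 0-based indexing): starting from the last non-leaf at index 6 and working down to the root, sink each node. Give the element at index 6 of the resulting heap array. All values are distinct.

18

sift down from index 6:
  15 vs only child 18 at index 13, swap → [6, 8, 24, 25, 28, 7, 18, 3, 29, 2, 16, 30, 4, 15]
sift down from index 5:
  7 vs larger child 30 at index 11, swap → [6, 8, 24, 25, 28, 30, 18, 3, 29, 2, 16, 7, 4, 15]
sift down from index 4: already satisfies heap property
sift down from index 3:
  25 vs larger child 29 at index 8, swap → [6, 8, 24, 29, 28, 30, 18, 3, 25, 2, 16, 7, 4, 15]
sift down from index 2:
  24 vs larger child 30 at index 5, swap → [6, 8, 30, 29, 28, 24, 18, 3, 25, 2, 16, 7, 4, 15]
sift down from index 1:
  8 vs larger child 29 at index 3, swap → [6, 29, 30, 8, 28, 24, 18, 3, 25, 2, 16, 7, 4, 15]
  8 vs larger child 25 at index 8, swap → [6, 29, 30, 25, 28, 24, 18, 3, 8, 2, 16, 7, 4, 15]
sift down from index 0:
  6 vs larger child 30 at index 2, swap → [30, 29, 6, 25, 28, 24, 18, 3, 8, 2, 16, 7, 4, 15]
  6 vs larger child 24 at index 5, swap → [30, 29, 24, 25, 28, 6, 18, 3, 8, 2, 16, 7, 4, 15]
  6 vs larger child 7 at index 11, swap → [30, 29, 24, 25, 28, 7, 18, 3, 8, 2, 16, 6, 4, 15]
resulting array: [30, 29, 24, 25, 28, 7, 18, 3, 8, 2, 16, 6, 4, 15]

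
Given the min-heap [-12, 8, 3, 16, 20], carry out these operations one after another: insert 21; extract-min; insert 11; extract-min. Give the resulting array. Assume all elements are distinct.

insert 21:
  append 21 at index 5 → [-12, 8, 3, 16, 20, 21] (no swap needed)
extract-min → returns -12:
  remove root -12; move last element 21 to root → [21, 8, 3, 16, 20]
  21 vs smaller child 3 at index 2, swap → [3, 8, 21, 16, 20]
insert 11:
  append 11 at index 5 → [3, 8, 21, 16, 20, 11]
  11 < parent 21 at index 2, swap → [3, 8, 11, 16, 20, 21]
extract-min → returns 3:
  remove root 3; move last element 21 to root → [21, 8, 11, 16, 20]
  21 vs smaller child 8 at index 1, swap → [8, 21, 11, 16, 20]
  21 vs smaller child 16 at index 3, swap → [8, 16, 11, 21, 20]

[8, 16, 11, 21, 20]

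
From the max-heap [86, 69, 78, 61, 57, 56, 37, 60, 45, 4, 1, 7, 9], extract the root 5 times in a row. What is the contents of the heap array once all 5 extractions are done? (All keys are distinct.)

extract-max #1 returns 86:
  remove root 86; move last element 9 to root → [9, 69, 78, 61, 57, 56, 37, 60, 45, 4, 1, 7]
  9 vs larger child 78 at index 2, swap → [78, 69, 9, 61, 57, 56, 37, 60, 45, 4, 1, 7]
  9 vs larger child 56 at index 5, swap → [78, 69, 56, 61, 57, 9, 37, 60, 45, 4, 1, 7]
extract-max #2 returns 78:
  remove root 78; move last element 7 to root → [7, 69, 56, 61, 57, 9, 37, 60, 45, 4, 1]
  7 vs larger child 69 at index 1, swap → [69, 7, 56, 61, 57, 9, 37, 60, 45, 4, 1]
  7 vs larger child 61 at index 3, swap → [69, 61, 56, 7, 57, 9, 37, 60, 45, 4, 1]
  7 vs larger child 60 at index 7, swap → [69, 61, 56, 60, 57, 9, 37, 7, 45, 4, 1]
extract-max #3 returns 69:
  remove root 69; move last element 1 to root → [1, 61, 56, 60, 57, 9, 37, 7, 45, 4]
  1 vs larger child 61 at index 1, swap → [61, 1, 56, 60, 57, 9, 37, 7, 45, 4]
  1 vs larger child 60 at index 3, swap → [61, 60, 56, 1, 57, 9, 37, 7, 45, 4]
  1 vs larger child 45 at index 8, swap → [61, 60, 56, 45, 57, 9, 37, 7, 1, 4]
extract-max #4 returns 61:
  remove root 61; move last element 4 to root → [4, 60, 56, 45, 57, 9, 37, 7, 1]
  4 vs larger child 60 at index 1, swap → [60, 4, 56, 45, 57, 9, 37, 7, 1]
  4 vs larger child 57 at index 4, swap → [60, 57, 56, 45, 4, 9, 37, 7, 1]
extract-max #5 returns 60:
  remove root 60; move last element 1 to root → [1, 57, 56, 45, 4, 9, 37, 7]
  1 vs larger child 57 at index 1, swap → [57, 1, 56, 45, 4, 9, 37, 7]
  1 vs larger child 45 at index 3, swap → [57, 45, 56, 1, 4, 9, 37, 7]
  1 vs only child 7 at index 7, swap → [57, 45, 56, 7, 4, 9, 37, 1]

[57, 45, 56, 7, 4, 9, 37, 1]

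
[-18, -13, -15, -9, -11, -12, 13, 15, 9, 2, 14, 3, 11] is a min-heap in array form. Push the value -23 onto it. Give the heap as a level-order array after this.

[-23, -13, -18, -9, -11, -12, -15, 15, 9, 2, 14, 3, 11, 13]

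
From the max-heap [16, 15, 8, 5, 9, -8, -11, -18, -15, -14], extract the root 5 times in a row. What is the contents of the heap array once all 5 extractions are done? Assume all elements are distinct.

[-8, -11, -18, -15, -14]

extract-max #1 returns 16:
  remove root 16; move last element -14 to root → [-14, 15, 8, 5, 9, -8, -11, -18, -15]
  -14 vs larger child 15 at index 1, swap → [15, -14, 8, 5, 9, -8, -11, -18, -15]
  -14 vs larger child 9 at index 4, swap → [15, 9, 8, 5, -14, -8, -11, -18, -15]
extract-max #2 returns 15:
  remove root 15; move last element -15 to root → [-15, 9, 8, 5, -14, -8, -11, -18]
  -15 vs larger child 9 at index 1, swap → [9, -15, 8, 5, -14, -8, -11, -18]
  -15 vs larger child 5 at index 3, swap → [9, 5, 8, -15, -14, -8, -11, -18]
extract-max #3 returns 9:
  remove root 9; move last element -18 to root → [-18, 5, 8, -15, -14, -8, -11]
  -18 vs larger child 8 at index 2, swap → [8, 5, -18, -15, -14, -8, -11]
  -18 vs larger child -8 at index 5, swap → [8, 5, -8, -15, -14, -18, -11]
extract-max #4 returns 8:
  remove root 8; move last element -11 to root → [-11, 5, -8, -15, -14, -18]
  -11 vs larger child 5 at index 1, swap → [5, -11, -8, -15, -14, -18]
extract-max #5 returns 5:
  remove root 5; move last element -18 to root → [-18, -11, -8, -15, -14]
  -18 vs larger child -8 at index 2, swap → [-8, -11, -18, -15, -14]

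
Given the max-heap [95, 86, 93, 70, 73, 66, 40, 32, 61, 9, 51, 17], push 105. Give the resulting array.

append 105 at index 12 → [95, 86, 93, 70, 73, 66, 40, 32, 61, 9, 51, 17, 105]
105 > parent 66 at index 5, swap → [95, 86, 93, 70, 73, 105, 40, 32, 61, 9, 51, 17, 66]
105 > parent 93 at index 2, swap → [95, 86, 105, 70, 73, 93, 40, 32, 61, 9, 51, 17, 66]
105 > parent 95 at index 0, swap → [105, 86, 95, 70, 73, 93, 40, 32, 61, 9, 51, 17, 66]

[105, 86, 95, 70, 73, 93, 40, 32, 61, 9, 51, 17, 66]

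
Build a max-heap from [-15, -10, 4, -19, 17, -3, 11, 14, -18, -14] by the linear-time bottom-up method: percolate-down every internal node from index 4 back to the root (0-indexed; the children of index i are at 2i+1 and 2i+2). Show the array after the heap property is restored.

[17, 14, 11, -15, -10, -3, 4, -19, -18, -14]

sift down from index 4: already satisfies heap property
sift down from index 3:
  -19 vs larger child 14 at index 7, swap → [-15, -10, 4, 14, 17, -3, 11, -19, -18, -14]
sift down from index 2:
  4 vs larger child 11 at index 6, swap → [-15, -10, 11, 14, 17, -3, 4, -19, -18, -14]
sift down from index 1:
  -10 vs larger child 17 at index 4, swap → [-15, 17, 11, 14, -10, -3, 4, -19, -18, -14]
sift down from index 0:
  -15 vs larger child 17 at index 1, swap → [17, -15, 11, 14, -10, -3, 4, -19, -18, -14]
  -15 vs larger child 14 at index 3, swap → [17, 14, 11, -15, -10, -3, 4, -19, -18, -14]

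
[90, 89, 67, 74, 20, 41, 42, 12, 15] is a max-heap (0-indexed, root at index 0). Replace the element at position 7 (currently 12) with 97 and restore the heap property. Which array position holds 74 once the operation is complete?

7

set index 7 from 12 to 97 → [90, 89, 67, 74, 20, 41, 42, 97, 15]
97 > parent 74 at index 3, swap → [90, 89, 67, 97, 20, 41, 42, 74, 15]
97 > parent 89 at index 1, swap → [90, 97, 67, 89, 20, 41, 42, 74, 15]
97 > parent 90 at index 0, swap → [97, 90, 67, 89, 20, 41, 42, 74, 15]
resulting array: [97, 90, 67, 89, 20, 41, 42, 74, 15]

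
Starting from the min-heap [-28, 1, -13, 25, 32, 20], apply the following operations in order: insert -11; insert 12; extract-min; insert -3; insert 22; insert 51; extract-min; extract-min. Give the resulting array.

[-3, 1, 20, 12, 32, 51, 25, 22]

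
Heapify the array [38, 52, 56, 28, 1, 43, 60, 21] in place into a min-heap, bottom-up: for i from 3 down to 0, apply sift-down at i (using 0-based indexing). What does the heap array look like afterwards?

[1, 21, 43, 28, 52, 56, 60, 38]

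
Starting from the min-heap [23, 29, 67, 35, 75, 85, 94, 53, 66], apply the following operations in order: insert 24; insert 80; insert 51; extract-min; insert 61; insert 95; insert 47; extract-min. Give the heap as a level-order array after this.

[29, 35, 47, 53, 75, 61, 51, 94, 66, 85, 80, 67, 95]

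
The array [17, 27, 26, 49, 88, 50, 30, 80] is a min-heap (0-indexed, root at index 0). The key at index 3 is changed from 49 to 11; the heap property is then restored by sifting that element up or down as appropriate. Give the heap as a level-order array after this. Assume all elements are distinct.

[11, 17, 26, 27, 88, 50, 30, 80]

set index 3 from 49 to 11 → [17, 27, 26, 11, 88, 50, 30, 80]
11 < parent 27 at index 1, swap → [17, 11, 26, 27, 88, 50, 30, 80]
11 < parent 17 at index 0, swap → [11, 17, 26, 27, 88, 50, 30, 80]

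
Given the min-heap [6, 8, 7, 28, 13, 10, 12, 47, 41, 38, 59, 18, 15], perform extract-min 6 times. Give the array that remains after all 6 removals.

extract-min #1 returns 6:
  remove root 6; move last element 15 to root → [15, 8, 7, 28, 13, 10, 12, 47, 41, 38, 59, 18]
  15 vs smaller child 7 at index 2, swap → [7, 8, 15, 28, 13, 10, 12, 47, 41, 38, 59, 18]
  15 vs smaller child 10 at index 5, swap → [7, 8, 10, 28, 13, 15, 12, 47, 41, 38, 59, 18]
extract-min #2 returns 7:
  remove root 7; move last element 18 to root → [18, 8, 10, 28, 13, 15, 12, 47, 41, 38, 59]
  18 vs smaller child 8 at index 1, swap → [8, 18, 10, 28, 13, 15, 12, 47, 41, 38, 59]
  18 vs smaller child 13 at index 4, swap → [8, 13, 10, 28, 18, 15, 12, 47, 41, 38, 59]
extract-min #3 returns 8:
  remove root 8; move last element 59 to root → [59, 13, 10, 28, 18, 15, 12, 47, 41, 38]
  59 vs smaller child 10 at index 2, swap → [10, 13, 59, 28, 18, 15, 12, 47, 41, 38]
  59 vs smaller child 12 at index 6, swap → [10, 13, 12, 28, 18, 15, 59, 47, 41, 38]
extract-min #4 returns 10:
  remove root 10; move last element 38 to root → [38, 13, 12, 28, 18, 15, 59, 47, 41]
  38 vs smaller child 12 at index 2, swap → [12, 13, 38, 28, 18, 15, 59, 47, 41]
  38 vs smaller child 15 at index 5, swap → [12, 13, 15, 28, 18, 38, 59, 47, 41]
extract-min #5 returns 12:
  remove root 12; move last element 41 to root → [41, 13, 15, 28, 18, 38, 59, 47]
  41 vs smaller child 13 at index 1, swap → [13, 41, 15, 28, 18, 38, 59, 47]
  41 vs smaller child 18 at index 4, swap → [13, 18, 15, 28, 41, 38, 59, 47]
extract-min #6 returns 13:
  remove root 13; move last element 47 to root → [47, 18, 15, 28, 41, 38, 59]
  47 vs smaller child 15 at index 2, swap → [15, 18, 47, 28, 41, 38, 59]
  47 vs smaller child 38 at index 5, swap → [15, 18, 38, 28, 41, 47, 59]

[15, 18, 38, 28, 41, 47, 59]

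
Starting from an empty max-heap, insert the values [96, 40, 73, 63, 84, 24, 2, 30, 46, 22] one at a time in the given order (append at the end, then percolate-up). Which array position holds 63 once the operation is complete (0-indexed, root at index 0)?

Insert 96:
  append 96 at index 0 → [96] (no swap needed)
Insert 40:
  append 40 at index 1 → [96, 40] (no swap needed)
Insert 73:
  append 73 at index 2 → [96, 40, 73] (no swap needed)
Insert 63:
  append 63 at index 3 → [96, 40, 73, 63]
  63 > parent 40 at index 1, swap → [96, 63, 73, 40]
Insert 84:
  append 84 at index 4 → [96, 63, 73, 40, 84]
  84 > parent 63 at index 1, swap → [96, 84, 73, 40, 63]
Insert 24:
  append 24 at index 5 → [96, 84, 73, 40, 63, 24] (no swap needed)
Insert 2:
  append 2 at index 6 → [96, 84, 73, 40, 63, 24, 2] (no swap needed)
Insert 30:
  append 30 at index 7 → [96, 84, 73, 40, 63, 24, 2, 30] (no swap needed)
Insert 46:
  append 46 at index 8 → [96, 84, 73, 40, 63, 24, 2, 30, 46]
  46 > parent 40 at index 3, swap → [96, 84, 73, 46, 63, 24, 2, 30, 40]
Insert 22:
  append 22 at index 9 → [96, 84, 73, 46, 63, 24, 2, 30, 40, 22] (no swap needed)
resulting array: [96, 84, 73, 46, 63, 24, 2, 30, 40, 22]

4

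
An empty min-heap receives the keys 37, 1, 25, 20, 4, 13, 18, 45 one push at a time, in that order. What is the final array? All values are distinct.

[1, 4, 13, 37, 20, 25, 18, 45]

Insert 37:
  append 37 at index 0 → [37] (no swap needed)
Insert 1:
  append 1 at index 1 → [37, 1]
  1 < parent 37 at index 0, swap → [1, 37]
Insert 25:
  append 25 at index 2 → [1, 37, 25] (no swap needed)
Insert 20:
  append 20 at index 3 → [1, 37, 25, 20]
  20 < parent 37 at index 1, swap → [1, 20, 25, 37]
Insert 4:
  append 4 at index 4 → [1, 20, 25, 37, 4]
  4 < parent 20 at index 1, swap → [1, 4, 25, 37, 20]
Insert 13:
  append 13 at index 5 → [1, 4, 25, 37, 20, 13]
  13 < parent 25 at index 2, swap → [1, 4, 13, 37, 20, 25]
Insert 18:
  append 18 at index 6 → [1, 4, 13, 37, 20, 25, 18] (no swap needed)
Insert 45:
  append 45 at index 7 → [1, 4, 13, 37, 20, 25, 18, 45] (no swap needed)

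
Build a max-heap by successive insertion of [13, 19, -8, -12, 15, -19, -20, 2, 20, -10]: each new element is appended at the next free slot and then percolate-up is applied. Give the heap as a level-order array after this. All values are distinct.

[20, 19, -8, 15, 13, -19, -20, -12, 2, -10]

Insert 13:
  append 13 at index 0 → [13] (no swap needed)
Insert 19:
  append 19 at index 1 → [13, 19]
  19 > parent 13 at index 0, swap → [19, 13]
Insert -8:
  append -8 at index 2 → [19, 13, -8] (no swap needed)
Insert -12:
  append -12 at index 3 → [19, 13, -8, -12] (no swap needed)
Insert 15:
  append 15 at index 4 → [19, 13, -8, -12, 15]
  15 > parent 13 at index 1, swap → [19, 15, -8, -12, 13]
Insert -19:
  append -19 at index 5 → [19, 15, -8, -12, 13, -19] (no swap needed)
Insert -20:
  append -20 at index 6 → [19, 15, -8, -12, 13, -19, -20] (no swap needed)
Insert 2:
  append 2 at index 7 → [19, 15, -8, -12, 13, -19, -20, 2]
  2 > parent -12 at index 3, swap → [19, 15, -8, 2, 13, -19, -20, -12]
Insert 20:
  append 20 at index 8 → [19, 15, -8, 2, 13, -19, -20, -12, 20]
  20 > parent 2 at index 3, swap → [19, 15, -8, 20, 13, -19, -20, -12, 2]
  20 > parent 15 at index 1, swap → [19, 20, -8, 15, 13, -19, -20, -12, 2]
  20 > parent 19 at index 0, swap → [20, 19, -8, 15, 13, -19, -20, -12, 2]
Insert -10:
  append -10 at index 9 → [20, 19, -8, 15, 13, -19, -20, -12, 2, -10] (no swap needed)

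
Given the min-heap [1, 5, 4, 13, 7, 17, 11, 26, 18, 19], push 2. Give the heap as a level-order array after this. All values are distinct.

[1, 2, 4, 13, 5, 17, 11, 26, 18, 19, 7]

append 2 at index 10 → [1, 5, 4, 13, 7, 17, 11, 26, 18, 19, 2]
2 < parent 7 at index 4, swap → [1, 5, 4, 13, 2, 17, 11, 26, 18, 19, 7]
2 < parent 5 at index 1, swap → [1, 2, 4, 13, 5, 17, 11, 26, 18, 19, 7]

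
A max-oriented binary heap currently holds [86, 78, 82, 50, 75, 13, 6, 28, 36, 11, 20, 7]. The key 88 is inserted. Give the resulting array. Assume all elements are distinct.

append 88 at index 12 → [86, 78, 82, 50, 75, 13, 6, 28, 36, 11, 20, 7, 88]
88 > parent 13 at index 5, swap → [86, 78, 82, 50, 75, 88, 6, 28, 36, 11, 20, 7, 13]
88 > parent 82 at index 2, swap → [86, 78, 88, 50, 75, 82, 6, 28, 36, 11, 20, 7, 13]
88 > parent 86 at index 0, swap → [88, 78, 86, 50, 75, 82, 6, 28, 36, 11, 20, 7, 13]

[88, 78, 86, 50, 75, 82, 6, 28, 36, 11, 20, 7, 13]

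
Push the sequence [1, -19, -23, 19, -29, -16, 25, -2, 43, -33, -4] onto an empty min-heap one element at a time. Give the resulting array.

[-33, -29, -19, -2, -23, -16, 25, 19, 43, 1, -4]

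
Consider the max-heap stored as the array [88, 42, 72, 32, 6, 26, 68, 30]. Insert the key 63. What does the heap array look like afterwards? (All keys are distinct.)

append 63 at index 8 → [88, 42, 72, 32, 6, 26, 68, 30, 63]
63 > parent 32 at index 3, swap → [88, 42, 72, 63, 6, 26, 68, 30, 32]
63 > parent 42 at index 1, swap → [88, 63, 72, 42, 6, 26, 68, 30, 32]

[88, 63, 72, 42, 6, 26, 68, 30, 32]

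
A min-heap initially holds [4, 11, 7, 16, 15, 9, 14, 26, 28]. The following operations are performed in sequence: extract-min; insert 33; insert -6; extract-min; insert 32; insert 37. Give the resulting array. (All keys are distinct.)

extract-min → returns 4:
  remove root 4; move last element 28 to root → [28, 11, 7, 16, 15, 9, 14, 26]
  28 vs smaller child 7 at index 2, swap → [7, 11, 28, 16, 15, 9, 14, 26]
  28 vs smaller child 9 at index 5, swap → [7, 11, 9, 16, 15, 28, 14, 26]
insert 33:
  append 33 at index 8 → [7, 11, 9, 16, 15, 28, 14, 26, 33] (no swap needed)
insert -6:
  append -6 at index 9 → [7, 11, 9, 16, 15, 28, 14, 26, 33, -6]
  -6 < parent 15 at index 4, swap → [7, 11, 9, 16, -6, 28, 14, 26, 33, 15]
  -6 < parent 11 at index 1, swap → [7, -6, 9, 16, 11, 28, 14, 26, 33, 15]
  -6 < parent 7 at index 0, swap → [-6, 7, 9, 16, 11, 28, 14, 26, 33, 15]
extract-min → returns -6:
  remove root -6; move last element 15 to root → [15, 7, 9, 16, 11, 28, 14, 26, 33]
  15 vs smaller child 7 at index 1, swap → [7, 15, 9, 16, 11, 28, 14, 26, 33]
  15 vs smaller child 11 at index 4, swap → [7, 11, 9, 16, 15, 28, 14, 26, 33]
insert 32:
  append 32 at index 9 → [7, 11, 9, 16, 15, 28, 14, 26, 33, 32] (no swap needed)
insert 37:
  append 37 at index 10 → [7, 11, 9, 16, 15, 28, 14, 26, 33, 32, 37] (no swap needed)

[7, 11, 9, 16, 15, 28, 14, 26, 33, 32, 37]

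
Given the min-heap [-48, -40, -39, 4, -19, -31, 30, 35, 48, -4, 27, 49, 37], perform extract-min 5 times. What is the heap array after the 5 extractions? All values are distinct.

[-4, 4, 27, 35, 37, 49, 30, 48]

extract-min #1 returns -48:
  remove root -48; move last element 37 to root → [37, -40, -39, 4, -19, -31, 30, 35, 48, -4, 27, 49]
  37 vs smaller child -40 at index 1, swap → [-40, 37, -39, 4, -19, -31, 30, 35, 48, -4, 27, 49]
  37 vs smaller child -19 at index 4, swap → [-40, -19, -39, 4, 37, -31, 30, 35, 48, -4, 27, 49]
  37 vs smaller child -4 at index 9, swap → [-40, -19, -39, 4, -4, -31, 30, 35, 48, 37, 27, 49]
extract-min #2 returns -40:
  remove root -40; move last element 49 to root → [49, -19, -39, 4, -4, -31, 30, 35, 48, 37, 27]
  49 vs smaller child -39 at index 2, swap → [-39, -19, 49, 4, -4, -31, 30, 35, 48, 37, 27]
  49 vs smaller child -31 at index 5, swap → [-39, -19, -31, 4, -4, 49, 30, 35, 48, 37, 27]
extract-min #3 returns -39:
  remove root -39; move last element 27 to root → [27, -19, -31, 4, -4, 49, 30, 35, 48, 37]
  27 vs smaller child -31 at index 2, swap → [-31, -19, 27, 4, -4, 49, 30, 35, 48, 37]
extract-min #4 returns -31:
  remove root -31; move last element 37 to root → [37, -19, 27, 4, -4, 49, 30, 35, 48]
  37 vs smaller child -19 at index 1, swap → [-19, 37, 27, 4, -4, 49, 30, 35, 48]
  37 vs smaller child -4 at index 4, swap → [-19, -4, 27, 4, 37, 49, 30, 35, 48]
extract-min #5 returns -19:
  remove root -19; move last element 48 to root → [48, -4, 27, 4, 37, 49, 30, 35]
  48 vs smaller child -4 at index 1, swap → [-4, 48, 27, 4, 37, 49, 30, 35]
  48 vs smaller child 4 at index 3, swap → [-4, 4, 27, 48, 37, 49, 30, 35]
  48 vs only child 35 at index 7, swap → [-4, 4, 27, 35, 37, 49, 30, 48]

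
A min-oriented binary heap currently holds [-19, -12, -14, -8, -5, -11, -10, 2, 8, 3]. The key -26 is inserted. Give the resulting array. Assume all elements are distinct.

[-26, -19, -14, -8, -12, -11, -10, 2, 8, 3, -5]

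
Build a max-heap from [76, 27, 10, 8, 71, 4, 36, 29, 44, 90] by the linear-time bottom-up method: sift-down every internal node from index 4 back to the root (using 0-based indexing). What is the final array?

[90, 76, 36, 44, 71, 4, 10, 29, 8, 27]

sift down from index 4:
  71 vs only child 90 at index 9, swap → [76, 27, 10, 8, 90, 4, 36, 29, 44, 71]
sift down from index 3:
  8 vs larger child 44 at index 8, swap → [76, 27, 10, 44, 90, 4, 36, 29, 8, 71]
sift down from index 2:
  10 vs larger child 36 at index 6, swap → [76, 27, 36, 44, 90, 4, 10, 29, 8, 71]
sift down from index 1:
  27 vs larger child 90 at index 4, swap → [76, 90, 36, 44, 27, 4, 10, 29, 8, 71]
  27 vs only child 71 at index 9, swap → [76, 90, 36, 44, 71, 4, 10, 29, 8, 27]
sift down from index 0:
  76 vs larger child 90 at index 1, swap → [90, 76, 36, 44, 71, 4, 10, 29, 8, 27]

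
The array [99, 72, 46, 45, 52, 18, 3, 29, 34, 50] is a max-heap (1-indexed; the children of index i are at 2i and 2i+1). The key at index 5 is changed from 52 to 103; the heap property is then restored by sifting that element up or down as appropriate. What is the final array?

set index 5 from 52 to 103 → [99, 72, 46, 45, 103, 18, 3, 29, 34, 50]
103 > parent 72 at index 2, swap → [99, 103, 46, 45, 72, 18, 3, 29, 34, 50]
103 > parent 99 at index 1, swap → [103, 99, 46, 45, 72, 18, 3, 29, 34, 50]

[103, 99, 46, 45, 72, 18, 3, 29, 34, 50]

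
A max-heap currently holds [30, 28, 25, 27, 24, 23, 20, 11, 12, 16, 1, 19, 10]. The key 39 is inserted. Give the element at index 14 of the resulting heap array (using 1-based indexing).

20

append 39 at index 14 → [30, 28, 25, 27, 24, 23, 20, 11, 12, 16, 1, 19, 10, 39]
39 > parent 20 at index 7, swap → [30, 28, 25, 27, 24, 23, 39, 11, 12, 16, 1, 19, 10, 20]
39 > parent 25 at index 3, swap → [30, 28, 39, 27, 24, 23, 25, 11, 12, 16, 1, 19, 10, 20]
39 > parent 30 at index 1, swap → [39, 28, 30, 27, 24, 23, 25, 11, 12, 16, 1, 19, 10, 20]
resulting array: [39, 28, 30, 27, 24, 23, 25, 11, 12, 16, 1, 19, 10, 20]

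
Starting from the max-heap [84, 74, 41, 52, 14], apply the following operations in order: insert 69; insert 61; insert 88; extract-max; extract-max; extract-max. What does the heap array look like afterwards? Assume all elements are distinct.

insert 69:
  append 69 at index 5 → [84, 74, 41, 52, 14, 69]
  69 > parent 41 at index 2, swap → [84, 74, 69, 52, 14, 41]
insert 61:
  append 61 at index 6 → [84, 74, 69, 52, 14, 41, 61] (no swap needed)
insert 88:
  append 88 at index 7 → [84, 74, 69, 52, 14, 41, 61, 88]
  88 > parent 52 at index 3, swap → [84, 74, 69, 88, 14, 41, 61, 52]
  88 > parent 74 at index 1, swap → [84, 88, 69, 74, 14, 41, 61, 52]
  88 > parent 84 at index 0, swap → [88, 84, 69, 74, 14, 41, 61, 52]
extract-max → returns 88:
  remove root 88; move last element 52 to root → [52, 84, 69, 74, 14, 41, 61]
  52 vs larger child 84 at index 1, swap → [84, 52, 69, 74, 14, 41, 61]
  52 vs larger child 74 at index 3, swap → [84, 74, 69, 52, 14, 41, 61]
extract-max → returns 84:
  remove root 84; move last element 61 to root → [61, 74, 69, 52, 14, 41]
  61 vs larger child 74 at index 1, swap → [74, 61, 69, 52, 14, 41]
extract-max → returns 74:
  remove root 74; move last element 41 to root → [41, 61, 69, 52, 14]
  41 vs larger child 69 at index 2, swap → [69, 61, 41, 52, 14]

[69, 61, 41, 52, 14]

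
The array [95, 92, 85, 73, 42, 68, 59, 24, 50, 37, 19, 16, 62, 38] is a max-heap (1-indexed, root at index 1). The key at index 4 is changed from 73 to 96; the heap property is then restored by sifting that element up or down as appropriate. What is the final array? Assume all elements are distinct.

[96, 95, 85, 92, 42, 68, 59, 24, 50, 37, 19, 16, 62, 38]

set index 4 from 73 to 96 → [95, 92, 85, 96, 42, 68, 59, 24, 50, 37, 19, 16, 62, 38]
96 > parent 92 at index 2, swap → [95, 96, 85, 92, 42, 68, 59, 24, 50, 37, 19, 16, 62, 38]
96 > parent 95 at index 1, swap → [96, 95, 85, 92, 42, 68, 59, 24, 50, 37, 19, 16, 62, 38]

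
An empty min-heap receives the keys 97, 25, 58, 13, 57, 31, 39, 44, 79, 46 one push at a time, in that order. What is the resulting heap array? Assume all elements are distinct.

[13, 25, 31, 44, 46, 58, 39, 97, 79, 57]

Insert 97:
  append 97 at index 0 → [97] (no swap needed)
Insert 25:
  append 25 at index 1 → [97, 25]
  25 < parent 97 at index 0, swap → [25, 97]
Insert 58:
  append 58 at index 2 → [25, 97, 58] (no swap needed)
Insert 13:
  append 13 at index 3 → [25, 97, 58, 13]
  13 < parent 97 at index 1, swap → [25, 13, 58, 97]
  13 < parent 25 at index 0, swap → [13, 25, 58, 97]
Insert 57:
  append 57 at index 4 → [13, 25, 58, 97, 57] (no swap needed)
Insert 31:
  append 31 at index 5 → [13, 25, 58, 97, 57, 31]
  31 < parent 58 at index 2, swap → [13, 25, 31, 97, 57, 58]
Insert 39:
  append 39 at index 6 → [13, 25, 31, 97, 57, 58, 39] (no swap needed)
Insert 44:
  append 44 at index 7 → [13, 25, 31, 97, 57, 58, 39, 44]
  44 < parent 97 at index 3, swap → [13, 25, 31, 44, 57, 58, 39, 97]
Insert 79:
  append 79 at index 8 → [13, 25, 31, 44, 57, 58, 39, 97, 79] (no swap needed)
Insert 46:
  append 46 at index 9 → [13, 25, 31, 44, 57, 58, 39, 97, 79, 46]
  46 < parent 57 at index 4, swap → [13, 25, 31, 44, 46, 58, 39, 97, 79, 57]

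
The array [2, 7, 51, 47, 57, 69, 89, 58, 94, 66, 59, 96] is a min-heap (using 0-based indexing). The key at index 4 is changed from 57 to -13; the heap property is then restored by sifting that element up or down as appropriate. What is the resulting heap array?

[-13, 2, 51, 47, 7, 69, 89, 58, 94, 66, 59, 96]

set index 4 from 57 to -13 → [2, 7, 51, 47, -13, 69, 89, 58, 94, 66, 59, 96]
-13 < parent 7 at index 1, swap → [2, -13, 51, 47, 7, 69, 89, 58, 94, 66, 59, 96]
-13 < parent 2 at index 0, swap → [-13, 2, 51, 47, 7, 69, 89, 58, 94, 66, 59, 96]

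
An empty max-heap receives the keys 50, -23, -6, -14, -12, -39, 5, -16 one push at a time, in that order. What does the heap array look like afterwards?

Insert 50:
  append 50 at index 0 → [50] (no swap needed)
Insert -23:
  append -23 at index 1 → [50, -23] (no swap needed)
Insert -6:
  append -6 at index 2 → [50, -23, -6] (no swap needed)
Insert -14:
  append -14 at index 3 → [50, -23, -6, -14]
  -14 > parent -23 at index 1, swap → [50, -14, -6, -23]
Insert -12:
  append -12 at index 4 → [50, -14, -6, -23, -12]
  -12 > parent -14 at index 1, swap → [50, -12, -6, -23, -14]
Insert -39:
  append -39 at index 5 → [50, -12, -6, -23, -14, -39] (no swap needed)
Insert 5:
  append 5 at index 6 → [50, -12, -6, -23, -14, -39, 5]
  5 > parent -6 at index 2, swap → [50, -12, 5, -23, -14, -39, -6]
Insert -16:
  append -16 at index 7 → [50, -12, 5, -23, -14, -39, -6, -16]
  -16 > parent -23 at index 3, swap → [50, -12, 5, -16, -14, -39, -6, -23]

[50, -12, 5, -16, -14, -39, -6, -23]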